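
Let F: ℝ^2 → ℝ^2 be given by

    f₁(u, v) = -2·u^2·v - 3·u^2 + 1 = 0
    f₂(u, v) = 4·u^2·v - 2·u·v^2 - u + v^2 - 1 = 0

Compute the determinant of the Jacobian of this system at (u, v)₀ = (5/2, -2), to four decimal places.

-407.5000

J = [[-4·u·v - 6·u, -2·u^2], [8·u·v - 2·v^2 - 1, 4·u^2 - 4·u·v + 2·v]].
At the point, J = [[5.0000, -12.5000], [-49.0000, 41.0000]].
det J = -407.5000.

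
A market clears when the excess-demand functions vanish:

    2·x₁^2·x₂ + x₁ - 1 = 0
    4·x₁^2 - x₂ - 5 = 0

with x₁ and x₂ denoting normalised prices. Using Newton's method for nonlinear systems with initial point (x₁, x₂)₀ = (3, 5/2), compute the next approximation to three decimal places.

(1.790, 1.972)

At (3, 5/2): F = (47.000, 28.500).
Jacobian J = [[4·x₁·x₂ + 1, 2·x₁^2], [8·x₁, -1]].
At the point, J = [[31.000, 18.000], [24.000, -1.000]] (det J = -463.000).
Solving J·Δ = −F gives Δ = (-1.210, -0.528).
Then the next iterate is (x₁, x₂)₁ = (1.790, 1.972).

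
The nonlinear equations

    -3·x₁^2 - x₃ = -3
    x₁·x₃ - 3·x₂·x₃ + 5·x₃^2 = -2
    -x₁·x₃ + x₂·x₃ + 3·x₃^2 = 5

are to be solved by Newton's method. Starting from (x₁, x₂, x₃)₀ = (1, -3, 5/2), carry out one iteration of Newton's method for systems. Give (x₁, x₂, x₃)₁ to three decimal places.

(0.757, -0.168, 1.460)

At (1, -3, 5/2): F = (-2.500, 58.250, 3.750).
Jacobian J = [[-6·x₁, 0, -1], [x₃, -3·x₃, x₁ - 3·x₂ + 10·x₃], [-x₃, x₃, -x₁ + x₂ + 6·x₃]].
At the point, J = [[-6.000, 0.000, -1.000], [2.500, -7.500, 35.000], [-2.500, 2.500, 11.000]] (det J = 1032.500).
Solving J·Δ = −F gives Δ = (-0.243, 2.832, -1.040).
Then the next iterate is (x₁, x₂, x₃)₁ = (0.757, -0.168, 1.460).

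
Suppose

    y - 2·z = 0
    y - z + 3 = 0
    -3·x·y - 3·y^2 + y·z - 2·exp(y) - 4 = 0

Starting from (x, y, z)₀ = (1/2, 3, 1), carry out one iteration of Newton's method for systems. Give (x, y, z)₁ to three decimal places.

At (1/2, 3, 1): F = (1.000, 5.000, -72.67107).
Jacobian J = [[0, 1, -2], [0, 1, -1], [-3·y, -3·x - 6·y + z - 2·exp(y), y]].
At the point, J = [[0.000, 1.000, -2.000], [0.000, 1.000, -1.000], [-9.000, -58.67107, 3.000]] (det J = -9.000).
Solving J·Δ = −F gives Δ = (49.263, -9.000, -4.000).
Then the next iterate is (x, y, z)₁ = (49.763, -6.000, -3.000).

(49.763, -6.000, -3.000)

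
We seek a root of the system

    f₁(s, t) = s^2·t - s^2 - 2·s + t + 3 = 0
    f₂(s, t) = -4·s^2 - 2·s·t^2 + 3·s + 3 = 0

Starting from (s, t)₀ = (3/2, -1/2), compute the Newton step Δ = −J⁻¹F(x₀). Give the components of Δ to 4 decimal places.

(0.3791, 1.9505)

At (3/2, -1/2): F = (-3.8750, -2.2500).
Jacobian J = [[2·s·t - 2·s - 2, s^2 + 1], [-8·s - 2·t^2 + 3, -4·s·t]].
At the point, J = [[-6.5000, 3.2500], [-9.5000, 3.0000]] (det J = 11.3750).
Solving J·Δ = −F gives Δ = (0.3791, 1.9505).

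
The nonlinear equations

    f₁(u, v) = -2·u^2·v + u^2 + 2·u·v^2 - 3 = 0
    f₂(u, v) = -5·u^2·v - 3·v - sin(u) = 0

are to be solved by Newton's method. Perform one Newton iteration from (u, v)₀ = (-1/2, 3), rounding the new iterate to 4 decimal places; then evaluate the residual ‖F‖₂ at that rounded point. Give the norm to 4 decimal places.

1631.7912

At (-1/2, 3): F = (-13.2500, -12.270574).
Jacobian J = [[-4·u·v + 2·u + 2·v^2, -2·u^2 + 4·u·v], [-10·u·v - cos(u), -5·u^2 - 3]].
At the point, J = [[23.0000, -6.5000], [14.122417, -4.2500]] (det J = -5.954287).
Solving J·Δ = −F gives Δ = (-3.9377, -15.9719).
Then the next iterate is (u, v)₁ = (-4.4377, -12.9719).
Re-evaluating at (-4.4377, -12.9719): F = (-965.856103, 1315.243082), so ‖F‖₂ = 1631.7912.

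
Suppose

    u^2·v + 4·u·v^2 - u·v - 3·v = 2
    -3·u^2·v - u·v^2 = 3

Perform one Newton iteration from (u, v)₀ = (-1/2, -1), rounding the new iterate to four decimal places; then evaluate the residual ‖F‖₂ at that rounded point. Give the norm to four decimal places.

195.1398

At (-1/2, -1): F = (-1.7500, -1.7500).
Jacobian J = [[2·u·v + 4·v^2 - v, u^2 + 8·u·v - u - 3], [-6·u·v - v^2, -3·u^2 - 2·u·v]].
At the point, J = [[6.0000, 1.7500], [-4.0000, -1.7500]] (det J = -3.5000).
Solving J·Δ = −F gives Δ = (1.7500, -5.0000).
Then the next iterate is (u, v)₁ = (1.2500, -6.0000).
Re-evaluating at (1.2500, -6.0000): F = (194.1250, -19.8750), so ‖F‖₂ = 195.1398.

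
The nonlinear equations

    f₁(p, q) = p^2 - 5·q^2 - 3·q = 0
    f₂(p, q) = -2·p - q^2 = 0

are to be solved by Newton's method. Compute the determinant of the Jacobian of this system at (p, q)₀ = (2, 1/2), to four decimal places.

J = [[2·p, -10·q - 3], [-2, -2·q]].
At the point, J = [[4.0000, -8.0000], [-2.0000, -1.0000]].
det J = -20.0000.

-20.0000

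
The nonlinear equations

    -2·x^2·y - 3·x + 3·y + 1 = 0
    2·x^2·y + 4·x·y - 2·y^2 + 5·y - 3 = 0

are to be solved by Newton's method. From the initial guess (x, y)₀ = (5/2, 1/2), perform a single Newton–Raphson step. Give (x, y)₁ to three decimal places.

(1.122, 0.476)

At (5/2, 1/2): F = (-11.250, 10.250).
Jacobian J = [[-4·x·y - 3, -2·x^2 + 3], [4·x·y + 4·y, 2·x^2 + 4·x - 4·y + 5]].
At the point, J = [[-8.000, -9.500], [7.000, 25.500]] (det J = -137.500).
Solving J·Δ = −F gives Δ = (-1.378, -0.024).
Then the next iterate is (x, y)₁ = (1.122, 0.476).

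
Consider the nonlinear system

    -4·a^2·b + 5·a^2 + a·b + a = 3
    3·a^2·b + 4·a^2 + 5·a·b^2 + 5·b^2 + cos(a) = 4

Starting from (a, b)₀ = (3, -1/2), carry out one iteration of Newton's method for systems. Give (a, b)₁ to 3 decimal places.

At (3, -1/2): F = (61.500, 22.51001).
Jacobian J = [[-8·a·b + 10·a + b + 1, -4·a^2 + a], [6·a·b + 8·a + 5·b^2 - sin(a), 3·a^2 + 10·a·b + 10·b]].
At the point, J = [[42.500, -33.000], [16.10888, 7.000]] (det J = 829.09304).
Solving J·Δ = −F gives Δ = (-1.415, 0.041).
Then the next iterate is (a, b)₁ = (1.585, -0.459).

(1.585, -0.459)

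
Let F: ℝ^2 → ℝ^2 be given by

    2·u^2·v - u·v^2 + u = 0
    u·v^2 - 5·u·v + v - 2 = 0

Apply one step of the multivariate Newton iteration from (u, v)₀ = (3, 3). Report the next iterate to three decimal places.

At (3, 3): F = (30.000, -17.000).
Jacobian J = [[4·u·v - v^2 + 1, 2·u^2 - 2·u·v], [v^2 - 5·v, 2·u·v - 5·u + 1]].
At the point, J = [[28.000, 0.000], [-6.000, 4.000]] (det J = 112.000).
Solving J·Δ = −F gives Δ = (-1.071, 2.643).
Then the next iterate is (u, v)₁ = (1.929, 5.643).

(1.929, 5.643)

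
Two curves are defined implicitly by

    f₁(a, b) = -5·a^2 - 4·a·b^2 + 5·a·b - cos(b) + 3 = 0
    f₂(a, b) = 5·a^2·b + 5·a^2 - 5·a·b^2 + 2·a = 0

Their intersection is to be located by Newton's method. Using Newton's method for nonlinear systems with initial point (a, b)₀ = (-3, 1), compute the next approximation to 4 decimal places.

(-1.5094, 0.9321)

At (-3, 1): F = (-45.540302, 99.0000).
Jacobian J = [[-10·a - 4·b^2 + 5·b, -8·a·b + 5·a + sin(b)], [10·a·b + 10·a - 5·b^2 + 2, 5·a^2 - 10·a·b]].
At the point, J = [[31.0000, 9.841471], [-63.0000, 75.0000]] (det J = 2945.012672).
Solving J·Δ = −F gives Δ = (1.4906, -0.0679).
Then the next iterate is (a, b)₁ = (-1.5094, 0.9321).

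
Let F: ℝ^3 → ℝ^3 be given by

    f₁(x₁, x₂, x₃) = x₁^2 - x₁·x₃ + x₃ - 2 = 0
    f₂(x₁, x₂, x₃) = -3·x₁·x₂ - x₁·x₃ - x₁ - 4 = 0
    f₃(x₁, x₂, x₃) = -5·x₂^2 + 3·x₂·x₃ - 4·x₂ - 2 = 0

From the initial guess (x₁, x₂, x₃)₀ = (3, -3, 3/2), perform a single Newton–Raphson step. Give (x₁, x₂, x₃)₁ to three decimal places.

(1.374, -1.899, -0.159)

At (3, -3, 3/2): F = (4.000, 15.500, -48.500).
Jacobian J = [[2·x₁ - x₃, 0, -x₁ + 1], [-3·x₂ - x₃ - 1, -3·x₁, -x₁], [0, -10·x₂ + 3·x₃ - 4, 3·x₂]].
At the point, J = [[4.500, 0.000, -2.000], [6.500, -9.000, -3.000], [0.000, 30.500, -9.000]] (det J = 379.750).
Solving J·Δ = −F gives Δ = (-1.626, 1.101, -1.659).
Then the next iterate is (x₁, x₂, x₃)₁ = (1.374, -1.899, -0.159).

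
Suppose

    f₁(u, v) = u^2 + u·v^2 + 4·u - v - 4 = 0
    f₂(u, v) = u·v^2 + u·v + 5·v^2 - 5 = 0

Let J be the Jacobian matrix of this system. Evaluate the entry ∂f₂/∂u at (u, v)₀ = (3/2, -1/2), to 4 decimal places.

∂f₂/∂u = v^2 + v.
At (3/2, -1/2) this is -0.2500.

-0.2500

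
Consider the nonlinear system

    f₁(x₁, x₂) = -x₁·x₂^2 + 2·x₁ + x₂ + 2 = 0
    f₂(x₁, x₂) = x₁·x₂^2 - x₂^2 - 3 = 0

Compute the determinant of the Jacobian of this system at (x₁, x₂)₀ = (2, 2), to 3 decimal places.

20.000

J = [[-x₂^2 + 2, -2·x₁·x₂ + 1], [x₂^2, 2·x₁·x₂ - 2·x₂]].
At the point, J = [[-2.000, -7.000], [4.000, 4.000]].
det J = 20.000.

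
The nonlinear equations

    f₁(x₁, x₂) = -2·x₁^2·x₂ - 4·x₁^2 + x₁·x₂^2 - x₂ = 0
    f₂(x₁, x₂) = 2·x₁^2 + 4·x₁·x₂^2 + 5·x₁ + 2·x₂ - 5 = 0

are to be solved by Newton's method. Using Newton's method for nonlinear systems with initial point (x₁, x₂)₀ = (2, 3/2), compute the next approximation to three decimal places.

(1.092, 0.961)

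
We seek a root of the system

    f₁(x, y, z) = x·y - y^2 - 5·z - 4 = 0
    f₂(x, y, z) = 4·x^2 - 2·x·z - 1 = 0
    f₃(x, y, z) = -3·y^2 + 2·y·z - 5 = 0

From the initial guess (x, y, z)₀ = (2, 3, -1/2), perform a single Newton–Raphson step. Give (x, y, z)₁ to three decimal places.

At (2, 3, -1/2): F = (-4.500, 17.000, -35.000).
Jacobian J = [[y, x - 2·y, -5], [8·x - 2·z, 0, -2·x], [0, -6·y + 2·z, 2·y]].
At the point, J = [[3.000, -4.000, -5.000], [17.000, 0.000, -4.000], [0.000, -19.000, 6.000]] (det J = 1795.000).
Solving J·Δ = −F gives Δ = (-1.006, -1.850, -0.024).
Then the next iterate is (x, y, z)₁ = (0.994, 1.150, -0.524).

(0.994, 1.150, -0.524)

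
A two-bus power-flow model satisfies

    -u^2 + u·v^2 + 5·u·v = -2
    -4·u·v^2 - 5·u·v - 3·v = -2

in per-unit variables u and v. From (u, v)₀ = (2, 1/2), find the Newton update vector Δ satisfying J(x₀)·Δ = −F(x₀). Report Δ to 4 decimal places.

At (2, 1/2): F = (3.5000, -6.5000).
Jacobian J = [[-2·u + v^2 + 5·v, 2·u·v + 5·u], [-4·v^2 - 5·v, -8·u·v - 5·u - 3]].
At the point, J = [[-1.2500, 12.0000], [-3.5000, -21.0000]] (det J = 68.2500).
Solving J·Δ = −F gives Δ = (-0.0659, -0.2985).

(-0.0659, -0.2985)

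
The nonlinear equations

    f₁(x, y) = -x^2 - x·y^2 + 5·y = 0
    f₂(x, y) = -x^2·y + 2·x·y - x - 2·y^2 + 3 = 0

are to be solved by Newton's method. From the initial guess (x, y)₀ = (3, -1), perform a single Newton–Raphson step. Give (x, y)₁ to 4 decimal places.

At (3, -1): F = (-17.0000, 1.0000).
Jacobian J = [[-2·x - y^2, -2·x·y + 5], [-2·x·y + 2·y - 1, -x^2 + 2·x - 4·y]].
At the point, J = [[-7.0000, 11.0000], [3.0000, 1.0000]] (det J = -40.0000).
Solving J·Δ = −F gives Δ = (-0.7000, 1.1000).
Then the next iterate is (x, y)₁ = (2.3000, 0.1000).

(2.3000, 0.1000)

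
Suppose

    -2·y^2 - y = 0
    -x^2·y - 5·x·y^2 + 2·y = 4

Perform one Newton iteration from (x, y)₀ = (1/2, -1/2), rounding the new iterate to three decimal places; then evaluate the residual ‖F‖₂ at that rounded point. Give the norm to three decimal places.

At (1/2, -1/2): F = (0.000, -5.500).
Jacobian J = [[0, -4·y - 1], [-2·x·y - 5·y^2, -x^2 - 10·x·y + 2]].
At the point, J = [[0.000, 1.000], [-0.750, 4.250]] (det J = 0.750).
Solving J·Δ = −F gives Δ = (-7.333, 0.000).
Then the next iterate is (x, y)₁ = (-6.833, -0.500).
Re-evaluating at (-6.833, -0.500): F = (0.000, 26.88619), so ‖F‖₂ = 26.886.

26.886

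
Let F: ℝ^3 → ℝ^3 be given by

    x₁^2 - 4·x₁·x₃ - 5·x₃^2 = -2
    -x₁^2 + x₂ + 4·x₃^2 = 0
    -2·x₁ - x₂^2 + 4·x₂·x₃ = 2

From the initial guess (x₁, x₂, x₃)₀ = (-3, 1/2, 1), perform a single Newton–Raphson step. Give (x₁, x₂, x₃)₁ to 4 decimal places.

(-1.3288, 0.1269, 0.3558)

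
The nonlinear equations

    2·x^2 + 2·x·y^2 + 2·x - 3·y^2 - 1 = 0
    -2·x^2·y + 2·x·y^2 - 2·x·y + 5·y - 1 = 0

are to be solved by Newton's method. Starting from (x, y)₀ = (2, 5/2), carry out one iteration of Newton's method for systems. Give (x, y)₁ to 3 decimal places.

(1.460, 1.481)

At (2, 5/2): F = (17.250, 6.500).
Jacobian J = [[4·x + 2·y^2 + 2, 4·x·y - 6·y], [-4·x·y + 2·y^2 - 2·y, -2·x^2 + 4·x·y - 2·x + 5]].
At the point, J = [[22.500, 5.000], [-12.500, 13.000]] (det J = 355.000).
Solving J·Δ = −F gives Δ = (-0.540, -1.019).
Then the next iterate is (x, y)₁ = (1.460, 1.481).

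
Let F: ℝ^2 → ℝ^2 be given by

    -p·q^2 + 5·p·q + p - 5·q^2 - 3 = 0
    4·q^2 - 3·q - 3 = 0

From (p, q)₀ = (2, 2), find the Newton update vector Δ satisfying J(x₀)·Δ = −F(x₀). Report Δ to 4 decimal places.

At (2, 2): F = (-9.0000, 7.0000).
Jacobian J = [[-q^2 + 5·q + 1, -2·p·q + 5·p - 10·q], [0, 8·q - 3]].
At the point, J = [[7.0000, -18.0000], [0.0000, 13.0000]] (det J = 91.0000).
Solving J·Δ = −F gives Δ = (-0.0989, -0.5385).

(-0.0989, -0.5385)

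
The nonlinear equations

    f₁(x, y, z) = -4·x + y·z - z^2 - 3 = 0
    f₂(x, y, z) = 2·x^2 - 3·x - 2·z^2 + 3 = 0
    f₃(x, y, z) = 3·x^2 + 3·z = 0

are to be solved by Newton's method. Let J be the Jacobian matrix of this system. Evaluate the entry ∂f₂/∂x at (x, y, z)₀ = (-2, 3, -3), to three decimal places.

-11.000

∂f₂/∂x = 4·x - 3.
At (-2, 3, -3) this is -11.000.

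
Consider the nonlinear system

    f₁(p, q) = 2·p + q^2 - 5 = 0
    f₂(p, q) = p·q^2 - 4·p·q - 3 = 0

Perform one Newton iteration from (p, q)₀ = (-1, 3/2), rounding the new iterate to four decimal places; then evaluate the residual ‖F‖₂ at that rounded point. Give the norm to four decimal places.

At (-1, 3/2): F = (-4.7500, 0.7500).
Jacobian J = [[2, 2·q], [q^2 - 4·q, 2·p·q - 4·p]].
At the point, J = [[2.0000, 3.0000], [-3.7500, 1.0000]] (det J = 13.2500).
Solving J·Δ = −F gives Δ = (0.5283, 1.2311).
Then the next iterate is (p, q)₁ = (-0.4717, 2.7311).
Re-evaluating at (-0.4717, 2.7311): F = (1.515507, -1.365327), so ‖F‖₂ = 2.0398.

2.0398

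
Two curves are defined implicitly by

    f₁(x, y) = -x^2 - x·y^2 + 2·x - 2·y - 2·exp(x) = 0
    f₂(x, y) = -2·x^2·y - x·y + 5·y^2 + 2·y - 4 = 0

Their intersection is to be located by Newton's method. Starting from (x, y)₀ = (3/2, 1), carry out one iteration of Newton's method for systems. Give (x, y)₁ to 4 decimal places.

(0.6538, 0.5128)

At (3/2, 1): F = (-11.713378, -3.0000).
Jacobian J = [[-2·x - y^2 - 2·exp(x) + 2, -2·x·y - 2], [-4·x·y - y, -2·x^2 - x + 10·y + 2]].
At the point, J = [[-10.963378, -5.0000], [-7.0000, 6.0000]] (det J = -100.780269).
Solving J·Δ = −F gives Δ = (-0.8462, -0.4872).
Then the next iterate is (x, y)₁ = (0.6538, 0.5128).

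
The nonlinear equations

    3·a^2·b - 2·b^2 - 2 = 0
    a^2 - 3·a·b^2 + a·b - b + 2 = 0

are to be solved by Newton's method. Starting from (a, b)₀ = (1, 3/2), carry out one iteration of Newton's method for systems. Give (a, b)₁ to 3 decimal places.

At (1, 3/2): F = (-2.000, -3.750).
Jacobian J = [[6·a·b, 3·a^2 - 4·b], [2·a - 3·b^2 + b, -6·a·b + a - 1]].
At the point, J = [[9.000, -3.000], [-3.250, -9.000]] (det J = -90.750).
Solving J·Δ = −F gives Δ = (0.074, -0.444).
Then the next iterate is (a, b)₁ = (1.074, 1.056).

(1.074, 1.056)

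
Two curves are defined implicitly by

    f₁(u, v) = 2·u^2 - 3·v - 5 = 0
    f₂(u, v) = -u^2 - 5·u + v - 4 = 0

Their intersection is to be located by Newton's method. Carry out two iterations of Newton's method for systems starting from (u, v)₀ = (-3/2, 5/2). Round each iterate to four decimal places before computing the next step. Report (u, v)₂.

At (-3/2, 5/2): F = (-8.0000, 3.7500).
Jacobian J = [[4·u, -3], [-2·u - 5, 1]].
At the point, J = [[-6.0000, -3.0000], [-2.0000, 1.0000]] (det J = -12.0000).
Solving J·Δ = −F gives Δ = (0.2708, -3.2083).
Then the next iterate is (u, v)₁ = (-1.2292, -0.7083).
Round to (-1.2292, -0.7083) and repeat: F = (0.146765, -0.073233), J = [[-4.9168, -3.0000], [-2.5416, 1.0000]].
Δ = (-0.0058, 0.0585), so (u, v)₂ = (-1.2350, -0.6498).

(-1.2350, -0.6498)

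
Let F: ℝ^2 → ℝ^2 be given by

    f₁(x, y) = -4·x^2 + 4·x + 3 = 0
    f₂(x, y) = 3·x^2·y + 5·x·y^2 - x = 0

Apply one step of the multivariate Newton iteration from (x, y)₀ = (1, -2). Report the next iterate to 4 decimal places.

At (1, -2): F = (3.0000, 13.0000).
Jacobian J = [[-8·x + 4, 0], [6·x·y + 5·y^2 - 1, 3·x^2 + 10·x·y]].
At the point, J = [[-4.0000, 0.0000], [7.0000, -17.0000]] (det J = 68.0000).
Solving J·Δ = −F gives Δ = (0.7500, 1.0735).
Then the next iterate is (x, y)₁ = (1.7500, -0.9265).

(1.7500, -0.9265)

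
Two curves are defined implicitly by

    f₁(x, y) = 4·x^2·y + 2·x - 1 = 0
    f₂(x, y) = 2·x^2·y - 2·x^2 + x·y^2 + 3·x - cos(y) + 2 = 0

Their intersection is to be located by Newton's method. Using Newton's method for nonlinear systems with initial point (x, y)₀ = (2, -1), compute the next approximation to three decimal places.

At (2, -1): F = (-13.000, -6.54030).
Jacobian J = [[8·x·y + 2, 4·x^2], [4·x·y - 4·x + y^2 + 3, 2·x^2 + 2·x·y + sin(y)]].
At the point, J = [[-14.000, 16.000], [-12.000, 3.15853]] (det J = 147.78059).
Solving J·Δ = −F gives Δ = (-0.430, 0.436).
Then the next iterate is (x, y)₁ = (1.570, -0.564).

(1.570, -0.564)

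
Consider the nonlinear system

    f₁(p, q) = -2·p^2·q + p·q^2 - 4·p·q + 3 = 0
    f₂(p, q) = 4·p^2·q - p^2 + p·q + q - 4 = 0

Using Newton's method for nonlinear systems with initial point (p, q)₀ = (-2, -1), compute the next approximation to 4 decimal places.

(-1.1157, -0.5868)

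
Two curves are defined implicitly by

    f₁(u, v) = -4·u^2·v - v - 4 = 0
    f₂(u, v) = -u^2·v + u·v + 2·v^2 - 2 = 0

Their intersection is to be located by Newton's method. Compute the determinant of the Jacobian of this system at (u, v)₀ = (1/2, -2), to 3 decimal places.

-62.000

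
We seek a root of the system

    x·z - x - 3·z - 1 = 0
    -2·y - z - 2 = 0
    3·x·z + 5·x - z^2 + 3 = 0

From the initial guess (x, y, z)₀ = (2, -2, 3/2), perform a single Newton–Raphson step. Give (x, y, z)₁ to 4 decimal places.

(1.4318, 0.6420, -3.2841)

At (2, -2, 3/2): F = (-4.5000, 0.5000, 19.7500).
Jacobian J = [[z - 1, 0, x - 3], [0, -2, -1], [3·z + 5, 0, 3·x - 2·z]].
At the point, J = [[0.5000, 0.0000, -1.0000], [0.0000, -2.0000, -1.0000], [9.5000, 0.0000, 3.0000]] (det J = -22.0000).
Solving J·Δ = −F gives Δ = (-0.5682, 2.6420, -4.7841).
Then the next iterate is (x, y, z)₁ = (1.4318, 0.6420, -3.2841).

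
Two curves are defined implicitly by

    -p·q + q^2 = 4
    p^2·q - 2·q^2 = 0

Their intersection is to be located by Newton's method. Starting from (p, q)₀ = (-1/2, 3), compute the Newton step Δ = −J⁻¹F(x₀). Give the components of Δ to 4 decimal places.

At (-1/2, 3): F = (6.5000, -17.2500).
Jacobian J = [[-q, -p + 2·q], [2·p·q, p^2 - 4·q]].
At the point, J = [[-3.0000, 6.5000], [-3.0000, -11.7500]] (det J = 54.7500).
Solving J·Δ = −F gives Δ = (-0.6530, -1.3014).

(-0.6530, -1.3014)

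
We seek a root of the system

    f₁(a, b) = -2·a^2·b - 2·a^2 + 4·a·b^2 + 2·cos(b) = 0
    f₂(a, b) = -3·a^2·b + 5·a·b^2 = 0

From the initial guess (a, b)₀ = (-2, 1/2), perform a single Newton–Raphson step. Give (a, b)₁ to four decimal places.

At (-2, 1/2): F = (-12.244835, -8.5000).
Jacobian J = [[-4·a·b - 4·a + 4·b^2, -2·a^2 + 8·a·b - 2·sin(b)], [-6·a·b + 5·b^2, -3·a^2 + 10·a·b]].
At the point, J = [[13.0000, -16.958851], [7.2500, -22.0000]] (det J = -163.048330).
Solving J·Δ = −F gives Δ = (0.7681, -0.1332).
Then the next iterate is (a, b)₁ = (-1.2319, 0.3668).

(-1.2319, 0.3668)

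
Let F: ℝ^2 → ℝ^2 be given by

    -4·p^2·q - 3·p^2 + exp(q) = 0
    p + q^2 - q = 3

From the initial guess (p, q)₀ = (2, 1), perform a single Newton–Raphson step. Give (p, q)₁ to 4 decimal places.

(-0.6201, 4.6201)

At (2, 1): F = (-25.281718, -1.0000).
Jacobian J = [[-8·p·q - 6·p, -4·p^2 + exp(q)], [1, 2·q - 1]].
At the point, J = [[-28.0000, -13.281718], [1.0000, 1.0000]] (det J = -14.718282).
Solving J·Δ = −F gives Δ = (-2.6201, 3.6201).
Then the next iterate is (p, q)₁ = (-0.6201, 4.6201).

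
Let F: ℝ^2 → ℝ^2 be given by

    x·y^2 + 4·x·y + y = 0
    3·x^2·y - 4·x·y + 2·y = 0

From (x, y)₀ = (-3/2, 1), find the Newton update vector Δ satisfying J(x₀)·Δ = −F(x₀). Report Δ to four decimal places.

(0.7314, -0.3554)

At (-3/2, 1): F = (-6.5000, 14.7500).
Jacobian J = [[y^2 + 4·y, 2·x·y + 4·x + 1], [6·x·y - 4·y, 3·x^2 - 4·x + 2]].
At the point, J = [[5.0000, -8.0000], [-13.0000, 14.7500]] (det J = -30.2500).
Solving J·Δ = −F gives Δ = (0.7314, -0.3554).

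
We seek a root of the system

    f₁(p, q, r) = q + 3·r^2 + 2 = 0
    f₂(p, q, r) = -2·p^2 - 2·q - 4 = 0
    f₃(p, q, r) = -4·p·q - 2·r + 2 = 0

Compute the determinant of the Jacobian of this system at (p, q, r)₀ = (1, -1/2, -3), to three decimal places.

-368.000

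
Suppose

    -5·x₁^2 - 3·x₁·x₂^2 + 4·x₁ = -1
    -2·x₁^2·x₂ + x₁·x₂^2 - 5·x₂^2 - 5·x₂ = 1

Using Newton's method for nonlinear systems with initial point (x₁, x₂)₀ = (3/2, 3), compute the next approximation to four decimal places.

At (3/2, 3): F = (-44.7500, -61.0000).
Jacobian J = [[-10·x₁ - 3·x₂^2 + 4, -6·x₁·x₂], [-4·x₁·x₂ + x₂^2, -2·x₁^2 + 2·x₁·x₂ - 10·x₂ - 5]].
At the point, J = [[-38.0000, -27.0000], [-9.0000, -30.5000]] (det J = 916.0000).
Solving J·Δ = −F gives Δ = (0.3080, -2.0909).
Then the next iterate is (x₁, x₂)₁ = (1.8080, 0.9091).

(1.8080, 0.9091)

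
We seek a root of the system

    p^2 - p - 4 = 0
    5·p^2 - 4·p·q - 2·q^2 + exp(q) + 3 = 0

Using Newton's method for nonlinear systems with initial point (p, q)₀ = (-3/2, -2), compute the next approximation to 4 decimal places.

(-1.5625, -1.6337)

At (-3/2, -2): F = (-0.2500, -5.614665).
Jacobian J = [[2·p - 1, 0], [10·p - 4·q, -4·p - 4·q + exp(q)]].
At the point, J = [[-4.0000, 0.0000], [-7.0000, 14.135335]] (det J = -56.541341).
Solving J·Δ = −F gives Δ = (-0.0625, 0.3663).
Then the next iterate is (p, q)₁ = (-1.5625, -1.6337).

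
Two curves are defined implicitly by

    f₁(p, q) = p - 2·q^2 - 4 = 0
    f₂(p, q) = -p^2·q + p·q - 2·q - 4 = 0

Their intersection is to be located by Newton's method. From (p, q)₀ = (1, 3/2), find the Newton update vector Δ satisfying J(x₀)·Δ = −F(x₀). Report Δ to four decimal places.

(-2.4545, -1.6591)

At (1, 3/2): F = (-7.5000, -7.0000).
Jacobian J = [[1, -4·q], [-2·p·q + q, -p^2 + p - 2]].
At the point, J = [[1.0000, -6.0000], [-1.5000, -2.0000]] (det J = -11.0000).
Solving J·Δ = −F gives Δ = (-2.4545, -1.6591).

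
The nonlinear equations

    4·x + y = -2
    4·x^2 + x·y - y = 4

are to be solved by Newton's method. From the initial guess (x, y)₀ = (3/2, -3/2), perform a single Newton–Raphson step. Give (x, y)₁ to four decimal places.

At (3/2, -3/2): F = (6.5000, 4.2500).
Jacobian J = [[4, 1], [8·x + y, x - 1]].
At the point, J = [[4.0000, 1.0000], [10.5000, 0.5000]] (det J = -8.5000).
Solving J·Δ = −F gives Δ = (-0.1176, -6.0294).
Then the next iterate is (x, y)₁ = (1.3824, -7.5294).

(1.3824, -7.5294)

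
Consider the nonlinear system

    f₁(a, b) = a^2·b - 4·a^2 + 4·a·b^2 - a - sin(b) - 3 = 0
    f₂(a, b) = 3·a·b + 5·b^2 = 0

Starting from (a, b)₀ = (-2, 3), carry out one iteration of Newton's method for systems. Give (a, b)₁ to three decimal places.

At (-2, 3): F = (-77.14112, 27.000).
Jacobian J = [[2·a·b - 8·a + 4·b^2 - 1, a^2 + 8·a·b - cos(b)], [3·b, 3·a + 10·b]].
At the point, J = [[39.000, -43.01001], [9.000, 24.000]] (det J = 1323.09007).
Solving J·Δ = −F gives Δ = (0.522, -1.321).
Then the next iterate is (a, b)₁ = (-1.478, 1.679).

(-1.478, 1.679)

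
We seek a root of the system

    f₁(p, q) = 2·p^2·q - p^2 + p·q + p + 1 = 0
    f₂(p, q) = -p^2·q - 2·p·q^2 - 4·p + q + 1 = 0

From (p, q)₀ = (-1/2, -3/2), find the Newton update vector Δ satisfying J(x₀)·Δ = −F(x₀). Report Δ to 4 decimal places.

(-0.0714, 2.1508)

At (-1/2, -3/2): F = (0.2500, 4.1250).
Jacobian J = [[4·p·q - 2·p + q + 1, 2·p^2 + p], [-2·p·q - 2·q^2 - 4, -p^2 - 4·p·q + 1]].
At the point, J = [[3.5000, 0.0000], [-10.0000, -2.2500]] (det J = -7.8750).
Solving J·Δ = −F gives Δ = (-0.0714, 2.1508).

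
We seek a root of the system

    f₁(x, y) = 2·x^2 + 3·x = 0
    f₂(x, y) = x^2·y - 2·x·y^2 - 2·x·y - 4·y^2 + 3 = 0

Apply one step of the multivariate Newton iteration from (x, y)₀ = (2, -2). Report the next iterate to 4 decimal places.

At (2, -2): F = (14.0000, -29.0000).
Jacobian J = [[4·x + 3, 0], [2·x·y - 2·y^2 - 2·y, x^2 - 4·x·y - 2·x - 8·y]].
At the point, J = [[11.0000, 0.0000], [-12.0000, 32.0000]] (det J = 352.0000).
Solving J·Δ = −F gives Δ = (-1.2727, 0.4290).
Then the next iterate is (x, y)₁ = (0.7273, -1.5710).

(0.7273, -1.5710)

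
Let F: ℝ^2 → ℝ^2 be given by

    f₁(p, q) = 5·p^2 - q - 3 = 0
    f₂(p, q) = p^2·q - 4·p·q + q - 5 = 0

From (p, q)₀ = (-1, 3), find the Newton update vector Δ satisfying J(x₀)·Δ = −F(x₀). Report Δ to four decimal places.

At (-1, 3): F = (-1.0000, 13.0000).
Jacobian J = [[10·p, -1], [2·p·q - 4·q, p^2 - 4·p + 1]].
At the point, J = [[-10.0000, -1.0000], [-18.0000, 6.0000]] (det J = -78.0000).
Solving J·Δ = −F gives Δ = (0.0897, -1.8974).

(0.0897, -1.8974)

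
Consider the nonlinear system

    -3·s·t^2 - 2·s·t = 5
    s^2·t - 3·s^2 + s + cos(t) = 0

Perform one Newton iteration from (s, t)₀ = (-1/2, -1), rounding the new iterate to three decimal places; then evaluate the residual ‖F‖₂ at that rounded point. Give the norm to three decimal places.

13.675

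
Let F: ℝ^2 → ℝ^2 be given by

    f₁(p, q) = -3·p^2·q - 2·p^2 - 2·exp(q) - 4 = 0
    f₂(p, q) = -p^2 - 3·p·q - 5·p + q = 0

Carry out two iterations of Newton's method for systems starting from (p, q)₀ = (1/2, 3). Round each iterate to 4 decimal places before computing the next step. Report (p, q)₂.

At (1/2, 3): F = (-46.921074, -4.2500).
Jacobian J = [[-6·p·q - 4·p, -3·p^2 - 2·exp(q)], [-2·p - 3·q - 5, -3·p + 1]].
At the point, J = [[-11.0000, -40.921074], [-15.0000, -0.5000]] (det J = -608.316108).
Solving J·Δ = −F gives Δ = (-0.2473, -1.0801).
Then the next iterate is (p, q)₁ = (0.2527, 1.9199).
Round to (0.2527, 1.9199) and repeat: F = (-18.136066, -0.862933), J = [[-3.921752, -13.832125], [-11.2651, 0.2419]].
Δ = (-0.1041, -1.2816), so (p, q)₂ = (0.1486, 0.6383).

(0.1486, 0.6383)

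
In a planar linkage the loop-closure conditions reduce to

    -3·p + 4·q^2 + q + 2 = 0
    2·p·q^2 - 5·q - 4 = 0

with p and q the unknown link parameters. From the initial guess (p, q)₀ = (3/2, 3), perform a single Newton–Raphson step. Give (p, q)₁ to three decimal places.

(2.061, 1.607)

At (3/2, 3): F = (36.500, 8.000).
Jacobian J = [[-3, 8·q + 1], [2·q^2, 4·p·q - 5]].
At the point, J = [[-3.000, 25.000], [18.000, 13.000]] (det J = -489.000).
Solving J·Δ = −F gives Δ = (0.561, -1.393).
Then the next iterate is (p, q)₁ = (2.061, 1.607).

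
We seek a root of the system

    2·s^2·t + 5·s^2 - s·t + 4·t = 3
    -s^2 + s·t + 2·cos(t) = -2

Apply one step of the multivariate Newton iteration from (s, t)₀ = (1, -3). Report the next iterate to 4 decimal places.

At (1, -3): F = (-13.0000, -3.979985).
Jacobian J = [[4·s·t + 10·s - t, 2·s^2 - s + 4], [-2·s + t, s - 2·sin(t)]].
At the point, J = [[1.0000, 5.0000], [-5.0000, 1.282240]] (det J = 26.282240).
Solving J·Δ = −F gives Δ = (-0.1229, 2.6246).
Then the next iterate is (s, t)₁ = (0.8771, -0.3754).

(0.8771, -0.3754)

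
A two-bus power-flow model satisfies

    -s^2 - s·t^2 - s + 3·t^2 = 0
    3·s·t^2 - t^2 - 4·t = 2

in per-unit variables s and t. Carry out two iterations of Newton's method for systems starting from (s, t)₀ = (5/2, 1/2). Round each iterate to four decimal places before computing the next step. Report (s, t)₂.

(1.4257, 1.5449)

At (5/2, 1/2): F = (-8.6250, -2.3750).
Jacobian J = [[-2·s - t^2 - 1, -2·s·t + 6·t], [3·t^2, 6·s·t - 2·t - 4]].
At the point, J = [[-6.2500, 0.5000], [0.7500, 2.5000]] (det J = -16.0000).
Solving J·Δ = −F gives Δ = (-1.2734, 1.3320).
Then the next iterate is (s, t)₁ = (1.2266, 1.8320).
Round to (1.2266, 1.8320) and repeat: F = (3.220780, -0.333991), J = [[-6.809424, 6.497738], [10.068672, 5.818787]].
Δ = (0.1991, -0.2871), so (s, t)₂ = (1.4257, 1.5449).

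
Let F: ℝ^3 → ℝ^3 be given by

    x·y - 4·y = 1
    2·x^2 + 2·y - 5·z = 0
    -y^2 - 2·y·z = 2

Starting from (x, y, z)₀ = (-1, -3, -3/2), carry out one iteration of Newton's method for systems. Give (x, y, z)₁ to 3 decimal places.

(0.385, -1.031, -1.120)

At (-1, -3, -3/2): F = (14.000, 3.500, -20.000).
Jacobian J = [[y, x - 4, 0], [4·x, 2, -5], [0, -2·y - 2·z, -2·y]].
At the point, J = [[-3.000, -5.000, 0.000], [-4.000, 2.000, -5.000], [0.000, 9.000, 6.000]] (det J = -291.000).
Solving J·Δ = −F gives Δ = (1.385, 1.969, 0.380).
Then the next iterate is (x, y, z)₁ = (0.385, -1.031, -1.120).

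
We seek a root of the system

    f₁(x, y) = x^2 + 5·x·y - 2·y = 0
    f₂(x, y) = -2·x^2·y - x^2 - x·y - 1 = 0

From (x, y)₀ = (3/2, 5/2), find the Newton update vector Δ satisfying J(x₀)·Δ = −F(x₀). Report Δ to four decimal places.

At (3/2, 5/2): F = (16.0000, -18.2500).
Jacobian J = [[2·x + 5·y, 5·x - 2], [-4·x·y - 2·x - y, -2·x^2 - x]].
At the point, J = [[15.5000, 5.5000], [-20.5000, -6.0000]] (det J = 19.7500).
Solving J·Δ = −F gives Δ = (-0.2215, -2.2848).

(-0.2215, -2.2848)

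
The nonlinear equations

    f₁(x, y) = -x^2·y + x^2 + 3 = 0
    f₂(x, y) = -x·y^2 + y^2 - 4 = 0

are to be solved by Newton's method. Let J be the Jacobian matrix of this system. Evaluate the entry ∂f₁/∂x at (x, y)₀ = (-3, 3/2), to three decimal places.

∂f₁/∂x = -2·x·y + 2·x.
At (-3, 3/2) this is 3.000.

3.000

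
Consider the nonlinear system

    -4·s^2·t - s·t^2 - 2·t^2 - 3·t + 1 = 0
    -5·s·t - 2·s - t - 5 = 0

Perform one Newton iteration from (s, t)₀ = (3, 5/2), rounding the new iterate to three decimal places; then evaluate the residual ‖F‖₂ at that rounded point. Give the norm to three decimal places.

4324.480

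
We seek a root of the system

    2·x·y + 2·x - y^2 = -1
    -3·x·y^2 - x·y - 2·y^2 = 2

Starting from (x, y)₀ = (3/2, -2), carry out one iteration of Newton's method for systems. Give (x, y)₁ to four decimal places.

At (3/2, -2): F = (-6.0000, -25.0000).
Jacobian J = [[2·y + 2, 2·x - 2·y], [-3·y^2 - y, -6·x·y - x - 4·y]].
At the point, J = [[-2.0000, 7.0000], [-10.0000, 24.5000]] (det J = 21.0000).
Solving J·Δ = −F gives Δ = (-1.3333, 0.4762).
Then the next iterate is (x, y)₁ = (0.1667, -1.5238).

(0.1667, -1.5238)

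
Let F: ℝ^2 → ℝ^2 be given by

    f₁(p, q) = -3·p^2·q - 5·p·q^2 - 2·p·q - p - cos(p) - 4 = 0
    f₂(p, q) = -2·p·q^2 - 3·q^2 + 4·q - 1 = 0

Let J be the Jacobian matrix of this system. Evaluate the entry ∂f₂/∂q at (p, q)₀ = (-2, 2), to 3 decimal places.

8.000

∂f₂/∂q = -4·p·q - 6·q + 4.
At (-2, 2) this is 8.000.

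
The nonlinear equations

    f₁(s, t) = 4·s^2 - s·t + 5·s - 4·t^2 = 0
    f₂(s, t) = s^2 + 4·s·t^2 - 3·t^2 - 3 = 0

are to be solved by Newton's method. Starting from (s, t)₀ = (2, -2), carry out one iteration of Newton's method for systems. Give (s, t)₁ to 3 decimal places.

(1.224, -1.726)

At (2, -2): F = (14.000, 21.000).
Jacobian J = [[8·s - t + 5, -s - 8·t], [2·s + 4·t^2, 8·s·t - 6·t]].
At the point, J = [[23.000, 14.000], [20.000, -20.000]] (det J = -740.000).
Solving J·Δ = −F gives Δ = (-0.776, 0.274).
Then the next iterate is (s, t)₁ = (1.224, -1.726).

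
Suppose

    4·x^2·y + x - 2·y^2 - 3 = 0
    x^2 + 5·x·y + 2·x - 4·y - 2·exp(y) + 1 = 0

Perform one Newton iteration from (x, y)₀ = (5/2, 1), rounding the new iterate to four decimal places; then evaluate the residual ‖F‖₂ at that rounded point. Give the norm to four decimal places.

At (5/2, 1): F = (22.5000, 15.313436).
Jacobian J = [[8·x·y + 1, 4·x^2 - 4·y], [2·x + 5·y + 2, 5·x - 2·exp(y) - 4]].
At the point, J = [[21.0000, 21.0000], [12.0000, 3.063436]] (det J = -187.667837).
Solving J·Δ = −F gives Δ = (-1.3463, 0.2749).
Then the next iterate is (x, y)₁ = (1.1537, 1.2749).
Re-evaluating at (1.1537, 1.2749): F = (1.690648, -0.263603), so ‖F‖₂ = 1.7111.

1.7111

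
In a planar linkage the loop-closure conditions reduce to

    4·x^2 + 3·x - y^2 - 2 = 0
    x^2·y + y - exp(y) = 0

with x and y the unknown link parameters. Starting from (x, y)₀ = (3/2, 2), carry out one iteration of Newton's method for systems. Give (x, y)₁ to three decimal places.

At (3/2, 2): F = (7.500, -0.88906).
Jacobian J = [[8·x + 3, -2·y], [2·x·y, x^2 - exp(y) + 1]].
At the point, J = [[15.000, -4.000], [6.000, -4.13906]] (det J = -38.08584).
Solving J·Δ = −F gives Δ = (-0.908, -1.532).
Then the next iterate is (x, y)₁ = (0.592, 0.468).

(0.592, 0.468)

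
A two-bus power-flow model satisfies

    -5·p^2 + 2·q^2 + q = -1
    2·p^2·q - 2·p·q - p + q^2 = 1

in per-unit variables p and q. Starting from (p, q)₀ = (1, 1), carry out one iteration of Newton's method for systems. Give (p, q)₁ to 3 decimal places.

(1.120, 1.440)

At (1, 1): F = (-1.000, -1.000).
Jacobian J = [[-10·p, 4·q + 1], [4·p·q - 2·q - 1, 2·p^2 - 2·p + 2·q]].
At the point, J = [[-10.000, 5.000], [1.000, 2.000]] (det J = -25.000).
Solving J·Δ = −F gives Δ = (0.120, 0.440).
Then the next iterate is (p, q)₁ = (1.120, 1.440).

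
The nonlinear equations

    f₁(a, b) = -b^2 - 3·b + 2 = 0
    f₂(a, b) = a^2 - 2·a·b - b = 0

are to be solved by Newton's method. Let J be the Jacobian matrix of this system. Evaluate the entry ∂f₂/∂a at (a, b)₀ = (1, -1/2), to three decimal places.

∂f₂/∂a = 2·a - 2·b.
At (1, -1/2) this is 3.000.

3.000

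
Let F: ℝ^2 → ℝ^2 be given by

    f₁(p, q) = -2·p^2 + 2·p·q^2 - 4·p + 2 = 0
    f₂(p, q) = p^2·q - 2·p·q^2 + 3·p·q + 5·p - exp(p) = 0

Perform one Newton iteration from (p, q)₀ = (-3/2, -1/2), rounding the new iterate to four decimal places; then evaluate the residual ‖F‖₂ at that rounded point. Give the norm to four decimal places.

3.6929

At (-3/2, -1/2): F = (2.7500, -5.848130).
Jacobian J = [[-4·p + 2·q^2 - 4, 4·p·q], [2·p·q - 2·q^2 + 3·q - exp(p) + 5, p^2 - 4·p·q + 3·p]].
At the point, J = [[2.5000, 3.0000], [4.276870, -5.2500]] (det J = -25.955610).
Solving J·Δ = −F gives Δ = (0.1197, -1.0164).
Then the next iterate is (p, q)₁ = (-1.3803, -1.5164).
Re-evaluating at (-1.3803, -1.5164): F = (-2.637170, 2.585084), so ‖F‖₂ = 3.6929.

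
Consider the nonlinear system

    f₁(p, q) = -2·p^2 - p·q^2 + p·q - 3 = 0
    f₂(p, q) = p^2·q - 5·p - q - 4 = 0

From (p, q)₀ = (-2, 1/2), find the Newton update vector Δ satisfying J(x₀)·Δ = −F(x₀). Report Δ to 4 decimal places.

(1.3939, 0.7525)

At (-2, 1/2): F = (-11.5000, 7.5000).
Jacobian J = [[-4·p - q^2 + q, -2·p·q + p], [2·p·q - 5, p^2 - 1]].
At the point, J = [[8.2500, 0.0000], [-7.0000, 3.0000]] (det J = 24.7500).
Solving J·Δ = −F gives Δ = (1.3939, 0.7525).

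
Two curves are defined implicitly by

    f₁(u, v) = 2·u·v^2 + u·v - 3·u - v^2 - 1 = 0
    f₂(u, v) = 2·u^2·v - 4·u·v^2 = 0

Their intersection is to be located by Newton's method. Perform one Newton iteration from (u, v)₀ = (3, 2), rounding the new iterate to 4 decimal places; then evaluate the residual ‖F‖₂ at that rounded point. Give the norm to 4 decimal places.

4.8608

At (3, 2): F = (16.0000, -12.0000).
Jacobian J = [[2·v^2 + v - 3, 4·u·v + u - 2·v], [4·u·v - 4·v^2, 2·u^2 - 8·u·v]].
At the point, J = [[7.0000, 23.0000], [8.0000, -30.0000]] (det J = -394.0000).
Solving J·Δ = −F gives Δ = (-0.5178, -0.5381).
Then the next iterate is (u, v)₁ = (2.4822, 1.4619).
Re-evaluating at (2.4822, 1.4619): F = (3.654652, -3.204893), so ‖F‖₂ = 4.8608.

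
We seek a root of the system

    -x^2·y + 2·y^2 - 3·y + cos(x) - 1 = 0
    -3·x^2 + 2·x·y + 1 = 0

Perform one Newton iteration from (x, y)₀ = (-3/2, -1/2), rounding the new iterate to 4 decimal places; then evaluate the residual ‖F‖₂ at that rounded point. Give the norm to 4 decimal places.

1.0860

At (-3/2, -1/2): F = (2.195737, -4.2500).
Jacobian J = [[-2·x·y - sin(x), -x^2 + 4·y - 3], [-6·x + 2·y, 2·x]].
At the point, J = [[-0.502505, -7.2500], [8.0000, -3.0000]] (det J = 59.507515).
Solving J·Δ = −F gives Δ = (0.6285, 0.2593).
Then the next iterate is (x, y)₁ = (-0.8715, -0.2407).
Re-evaluating at (-0.8715, -0.2407): F = (0.664467, -0.858997), so ‖F‖₂ = 1.0860.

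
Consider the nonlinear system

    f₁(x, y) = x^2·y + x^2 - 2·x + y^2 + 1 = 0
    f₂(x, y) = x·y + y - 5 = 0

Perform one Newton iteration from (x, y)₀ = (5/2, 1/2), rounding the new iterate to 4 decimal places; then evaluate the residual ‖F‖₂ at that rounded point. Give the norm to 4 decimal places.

At (5/2, 1/2): F = (5.6250, -3.2500).
Jacobian J = [[2·x·y + 2·x - 2, x^2 + 2·y], [y, x + 1]].
At the point, J = [[5.5000, 7.2500], [0.5000, 3.5000]] (det J = 15.6250).
Solving J·Δ = −F gives Δ = (-2.7680, 1.3240).
Then the next iterate is (x, y)₁ = (-0.2680, 1.8240).
Re-evaluating at (-0.2680, 1.8240): F = (5.065807, -3.664832), so ‖F‖₂ = 6.2525.

6.2525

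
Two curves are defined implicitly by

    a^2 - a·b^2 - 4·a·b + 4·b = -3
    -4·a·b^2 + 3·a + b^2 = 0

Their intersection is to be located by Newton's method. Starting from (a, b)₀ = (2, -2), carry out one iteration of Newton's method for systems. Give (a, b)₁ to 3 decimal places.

(0.971, -1.692)

At (2, -2): F = (7.000, -22.000).
Jacobian J = [[2·a - b^2 - 4·b, -2·a·b - 4·a + 4], [-4·b^2 + 3, -8·a·b + 2·b]].
At the point, J = [[8.000, 4.000], [-13.000, 28.000]] (det J = 276.000).
Solving J·Δ = −F gives Δ = (-1.029, 0.308).
Then the next iterate is (a, b)₁ = (0.971, -1.692).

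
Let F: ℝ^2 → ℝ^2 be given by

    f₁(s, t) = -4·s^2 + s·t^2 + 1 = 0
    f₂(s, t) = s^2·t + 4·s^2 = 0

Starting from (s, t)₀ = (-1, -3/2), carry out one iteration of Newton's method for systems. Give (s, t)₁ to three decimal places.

(-0.495, -1.475)

At (-1, -3/2): F = (-5.250, 2.500).
Jacobian J = [[-8·s + t^2, 2·s·t], [2·s·t + 8·s, s^2]].
At the point, J = [[10.250, 3.000], [-5.000, 1.000]] (det J = 25.250).
Solving J·Δ = −F gives Δ = (0.505, 0.025).
Then the next iterate is (s, t)₁ = (-0.495, -1.475).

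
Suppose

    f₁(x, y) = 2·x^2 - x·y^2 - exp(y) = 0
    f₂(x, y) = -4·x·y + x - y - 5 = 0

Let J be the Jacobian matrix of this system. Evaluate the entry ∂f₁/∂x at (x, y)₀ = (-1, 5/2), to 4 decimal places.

∂f₁/∂x = 4·x - y^2.
At (-1, 5/2) this is -10.2500.

-10.2500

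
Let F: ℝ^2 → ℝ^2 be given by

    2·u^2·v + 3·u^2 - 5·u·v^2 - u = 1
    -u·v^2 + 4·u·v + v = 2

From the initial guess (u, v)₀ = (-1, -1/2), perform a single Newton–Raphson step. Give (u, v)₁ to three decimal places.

At (-1, -1/2): F = (3.250, -0.250).
Jacobian J = [[4·u·v + 6·u - 5·v^2 - 1, 2·u^2 - 10·u·v], [-v^2 + 4·v, -2·u·v + 4·u + 1]].
At the point, J = [[-6.250, -3.000], [-2.250, -4.000]] (det J = 18.250).
Solving J·Δ = −F gives Δ = (0.753, -0.486).
Then the next iterate is (u, v)₁ = (-0.247, -0.986).

(-0.247, -0.986)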